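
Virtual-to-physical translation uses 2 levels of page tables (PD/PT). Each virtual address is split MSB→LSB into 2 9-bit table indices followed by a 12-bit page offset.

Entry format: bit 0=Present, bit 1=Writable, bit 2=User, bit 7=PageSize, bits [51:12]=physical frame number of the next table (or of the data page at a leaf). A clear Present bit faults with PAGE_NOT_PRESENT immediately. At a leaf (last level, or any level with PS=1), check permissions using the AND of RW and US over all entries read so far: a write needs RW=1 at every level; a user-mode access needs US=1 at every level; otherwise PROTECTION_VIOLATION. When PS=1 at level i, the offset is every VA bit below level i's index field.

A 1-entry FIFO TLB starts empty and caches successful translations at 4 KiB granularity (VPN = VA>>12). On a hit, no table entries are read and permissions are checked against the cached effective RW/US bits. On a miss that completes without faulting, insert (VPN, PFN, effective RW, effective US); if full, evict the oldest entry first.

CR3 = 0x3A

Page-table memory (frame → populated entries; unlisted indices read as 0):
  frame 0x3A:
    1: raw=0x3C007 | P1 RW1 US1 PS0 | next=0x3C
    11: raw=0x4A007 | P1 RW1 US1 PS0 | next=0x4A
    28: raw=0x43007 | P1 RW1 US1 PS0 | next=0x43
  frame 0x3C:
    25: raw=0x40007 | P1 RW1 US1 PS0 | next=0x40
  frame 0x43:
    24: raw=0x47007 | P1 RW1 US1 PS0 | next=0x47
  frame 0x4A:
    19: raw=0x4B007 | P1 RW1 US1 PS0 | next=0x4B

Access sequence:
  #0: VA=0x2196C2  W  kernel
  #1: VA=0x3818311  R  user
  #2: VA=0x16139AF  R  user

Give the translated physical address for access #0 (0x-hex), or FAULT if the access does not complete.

Per-access translation:
#0 VA=0x2196C2 (w,kernel):
  [0] read 0x3A idx=1: raw=0x3C007 flags P=1 W=1 U=1 S=0
  [1] read 0x3C idx=25: raw=0x40007 flags P=1 W=1 U=1 S=0
  → PA=0x406C2  (2 entries read)
#1 VA=0x3818311 (r,user):
  [0] read 0x3A idx=28: raw=0x43007 flags P=1 W=1 U=1 S=0
  [1] read 0x43 idx=24: raw=0x47007 flags P=1 W=1 U=1 S=0
  → PA=0x47311  (2 entries read)
#2 VA=0x16139AF (r,user):
  [0] read 0x3A idx=11: raw=0x4A007 flags P=1 W=1 U=1 S=0
  [1] read 0x4A idx=19: raw=0x4B007 flags P=1 W=1 U=1 S=0
  → PA=0x4B9AF  (2 entries read)

Access #0 PA: 0x406C2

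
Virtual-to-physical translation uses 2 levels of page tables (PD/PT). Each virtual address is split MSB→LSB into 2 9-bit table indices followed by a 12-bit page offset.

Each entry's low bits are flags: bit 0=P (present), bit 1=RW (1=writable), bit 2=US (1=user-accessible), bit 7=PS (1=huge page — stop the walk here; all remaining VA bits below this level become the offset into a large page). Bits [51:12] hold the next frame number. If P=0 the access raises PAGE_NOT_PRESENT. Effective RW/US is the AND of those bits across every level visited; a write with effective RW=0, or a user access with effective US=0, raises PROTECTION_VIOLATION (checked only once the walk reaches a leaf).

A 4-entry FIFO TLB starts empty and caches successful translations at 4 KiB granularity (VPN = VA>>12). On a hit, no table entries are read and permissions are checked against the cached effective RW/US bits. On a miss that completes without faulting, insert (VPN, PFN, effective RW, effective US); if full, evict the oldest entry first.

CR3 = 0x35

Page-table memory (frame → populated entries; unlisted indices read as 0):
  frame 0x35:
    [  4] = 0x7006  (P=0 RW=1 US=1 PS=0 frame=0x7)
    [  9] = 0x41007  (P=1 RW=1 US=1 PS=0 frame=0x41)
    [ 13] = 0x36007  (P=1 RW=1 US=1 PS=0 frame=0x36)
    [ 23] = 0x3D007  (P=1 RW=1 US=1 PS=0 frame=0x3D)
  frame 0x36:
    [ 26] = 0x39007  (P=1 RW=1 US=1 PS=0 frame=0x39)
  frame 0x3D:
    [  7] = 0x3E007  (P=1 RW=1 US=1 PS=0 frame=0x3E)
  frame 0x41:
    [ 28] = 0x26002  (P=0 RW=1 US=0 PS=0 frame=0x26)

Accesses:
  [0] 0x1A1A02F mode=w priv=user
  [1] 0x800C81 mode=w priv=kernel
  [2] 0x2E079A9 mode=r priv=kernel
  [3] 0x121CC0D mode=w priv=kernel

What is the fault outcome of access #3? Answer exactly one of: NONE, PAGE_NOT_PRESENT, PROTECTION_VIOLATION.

Trace:
#0 VA=0x1A1A02F (w,user):
  lvl0: tbl 0x35, slot 13 ⇒ 0x36007 (P1/RW1/US1/PS0)
  lvl1: tbl 0x36, slot 26 ⇒ 0x39007 (P1/RW1/US1/PS0)
  → PA=0x3902F  (2 entries read)
#1 VA=0x800C81 (w,kernel):
  lvl0: tbl 0x35, slot 4 ⇒ 0x7006 (P0/RW1/US1/PS0)
  ✗ PAGE_NOT_PRESENT  [1 reads]
#2 VA=0x2E079A9 (r,kernel):
  lvl0: tbl 0x35, slot 23 ⇒ 0x3D007 (P1/RW1/US1/PS0)
  lvl1: tbl 0x3D, slot 7 ⇒ 0x3E007 (P1/RW1/US1/PS0)
  → PA=0x3E9A9  (2 entries read)
#3 VA=0x121CC0D (w,kernel):
  lvl0: tbl 0x35, slot 9 ⇒ 0x41007 (P1/RW1/US1/PS0)
  lvl1: tbl 0x41, slot 28 ⇒ 0x26002 (P0/RW1/US0/PS0)
  ✗ PAGE_NOT_PRESENT  [2 reads]

Access #3 fault: PAGE_NOT_PRESENT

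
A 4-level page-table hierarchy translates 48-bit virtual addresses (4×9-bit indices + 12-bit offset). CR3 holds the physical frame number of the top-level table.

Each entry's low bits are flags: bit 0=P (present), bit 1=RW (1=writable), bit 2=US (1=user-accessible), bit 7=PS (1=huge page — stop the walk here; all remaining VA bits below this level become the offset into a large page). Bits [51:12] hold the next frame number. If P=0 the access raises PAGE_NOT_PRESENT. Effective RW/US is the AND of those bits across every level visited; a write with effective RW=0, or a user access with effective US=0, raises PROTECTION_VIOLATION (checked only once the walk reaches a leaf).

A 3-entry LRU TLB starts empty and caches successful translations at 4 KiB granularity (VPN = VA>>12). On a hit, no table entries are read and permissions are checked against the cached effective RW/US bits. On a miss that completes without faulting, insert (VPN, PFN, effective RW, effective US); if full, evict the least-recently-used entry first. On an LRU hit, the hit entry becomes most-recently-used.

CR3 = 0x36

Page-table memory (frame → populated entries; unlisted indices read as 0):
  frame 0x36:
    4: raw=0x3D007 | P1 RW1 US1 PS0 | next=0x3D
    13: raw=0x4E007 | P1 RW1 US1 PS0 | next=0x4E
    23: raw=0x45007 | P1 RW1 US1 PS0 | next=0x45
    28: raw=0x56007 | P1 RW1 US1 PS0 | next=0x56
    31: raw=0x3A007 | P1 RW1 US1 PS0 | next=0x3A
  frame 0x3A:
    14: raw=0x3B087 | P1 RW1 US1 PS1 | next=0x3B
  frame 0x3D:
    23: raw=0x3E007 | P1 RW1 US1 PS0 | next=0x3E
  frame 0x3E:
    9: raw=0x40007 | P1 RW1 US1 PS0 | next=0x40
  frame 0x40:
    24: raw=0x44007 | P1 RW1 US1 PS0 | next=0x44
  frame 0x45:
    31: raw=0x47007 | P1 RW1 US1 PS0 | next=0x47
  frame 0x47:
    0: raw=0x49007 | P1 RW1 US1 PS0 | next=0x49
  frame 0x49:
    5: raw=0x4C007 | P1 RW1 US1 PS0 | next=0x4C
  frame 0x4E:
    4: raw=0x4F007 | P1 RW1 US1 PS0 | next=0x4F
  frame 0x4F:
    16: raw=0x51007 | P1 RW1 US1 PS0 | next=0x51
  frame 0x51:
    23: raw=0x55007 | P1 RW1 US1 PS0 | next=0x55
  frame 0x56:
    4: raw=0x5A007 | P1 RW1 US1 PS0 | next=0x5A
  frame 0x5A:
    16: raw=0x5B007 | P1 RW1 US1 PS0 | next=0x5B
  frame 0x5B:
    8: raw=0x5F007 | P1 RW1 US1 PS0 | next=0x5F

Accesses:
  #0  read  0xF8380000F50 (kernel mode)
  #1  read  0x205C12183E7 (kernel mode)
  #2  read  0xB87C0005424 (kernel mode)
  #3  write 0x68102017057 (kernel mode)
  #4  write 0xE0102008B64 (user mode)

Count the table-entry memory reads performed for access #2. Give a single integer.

Walk each access:
#0 VA=0xF8380000F50 (r,kernel):
  lvl0: tbl 0x36, slot 31 ⇒ 0x3A007 (P1/RW1/US1/PS0)
  lvl1: tbl 0x3A, slot 14 ⇒ 0x3B087 (P1/RW1/US1/PS1)
  → PA=0x3BF50 (huge @L1)  (2 entries read)
#1 VA=0x205C12183E7 (r,kernel):
  lvl0: tbl 0x36, slot 4 ⇒ 0x3D007 (P1/RW1/US1/PS0)
  lvl1: tbl 0x3D, slot 23 ⇒ 0x3E007 (P1/RW1/US1/PS0)
  lvl2: tbl 0x3E, slot 9 ⇒ 0x40007 (P1/RW1/US1/PS0)
  lvl3: tbl 0x40, slot 24 ⇒ 0x44007 (P1/RW1/US1/PS0)
  → PA=0x443E7  (4 entries read)
#2 VA=0xB87C0005424 (r,kernel):
  lvl0: tbl 0x36, slot 23 ⇒ 0x45007 (P1/RW1/US1/PS0)
  lvl1: tbl 0x45, slot 31 ⇒ 0x47007 (P1/RW1/US1/PS0)
  lvl2: tbl 0x47, slot 0 ⇒ 0x49007 (P1/RW1/US1/PS0)
  lvl3: tbl 0x49, slot 5 ⇒ 0x4C007 (P1/RW1/US1/PS0)
  → PA=0x4C424  (4 entries read)
#3 VA=0x68102017057 (w,kernel):
  lvl0: tbl 0x36, slot 13 ⇒ 0x4E007 (P1/RW1/US1/PS0)
  lvl1: tbl 0x4E, slot 4 ⇒ 0x4F007 (P1/RW1/US1/PS0)
  lvl2: tbl 0x4F, slot 16 ⇒ 0x51007 (P1/RW1/US1/PS0)
  lvl3: tbl 0x51, slot 23 ⇒ 0x55007 (P1/RW1/US1/PS0)
  → PA=0x55057  (4 entries read)
#4 VA=0xE0102008B64 (w,user):
  lvl0: tbl 0x36, slot 28 ⇒ 0x56007 (P1/RW1/US1/PS0)
  lvl1: tbl 0x56, slot 4 ⇒ 0x5A007 (P1/RW1/US1/PS0)
  lvl2: tbl 0x5A, slot 16 ⇒ 0x5B007 (P1/RW1/US1/PS0)
  lvl3: tbl 0x5B, slot 8 ⇒ 0x5F007 (P1/RW1/US1/PS0)
  → PA=0x5FB64  (4 entries read)

Entries read for #2: 4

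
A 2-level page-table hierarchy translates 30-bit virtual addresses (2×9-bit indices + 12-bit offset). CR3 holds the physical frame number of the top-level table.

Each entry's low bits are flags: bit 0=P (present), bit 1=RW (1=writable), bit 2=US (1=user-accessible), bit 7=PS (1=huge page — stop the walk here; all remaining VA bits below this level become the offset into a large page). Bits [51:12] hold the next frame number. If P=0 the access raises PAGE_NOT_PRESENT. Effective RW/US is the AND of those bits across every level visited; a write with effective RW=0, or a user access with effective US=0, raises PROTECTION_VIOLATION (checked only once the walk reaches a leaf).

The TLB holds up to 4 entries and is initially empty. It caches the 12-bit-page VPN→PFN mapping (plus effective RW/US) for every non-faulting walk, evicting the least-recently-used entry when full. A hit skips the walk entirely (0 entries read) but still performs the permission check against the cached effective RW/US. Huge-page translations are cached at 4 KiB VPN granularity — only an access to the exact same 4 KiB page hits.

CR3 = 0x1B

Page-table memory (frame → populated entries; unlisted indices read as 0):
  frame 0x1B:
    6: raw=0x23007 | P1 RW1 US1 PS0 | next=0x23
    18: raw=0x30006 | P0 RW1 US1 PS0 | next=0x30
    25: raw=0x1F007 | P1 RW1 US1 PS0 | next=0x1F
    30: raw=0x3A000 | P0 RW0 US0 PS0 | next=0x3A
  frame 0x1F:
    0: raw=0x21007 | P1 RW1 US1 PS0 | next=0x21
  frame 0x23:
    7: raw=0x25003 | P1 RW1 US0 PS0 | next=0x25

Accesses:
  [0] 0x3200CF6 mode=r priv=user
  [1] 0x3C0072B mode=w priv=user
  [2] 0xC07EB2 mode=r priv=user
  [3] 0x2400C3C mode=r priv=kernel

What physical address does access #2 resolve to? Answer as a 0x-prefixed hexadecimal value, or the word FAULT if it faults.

Trace:
#0 VA=0x3200CF6 (r,user):
  L0 @0x1B[25] → 0x1F007  P=1,RW=1,US=1,PS=0
  L1 @0x1F[0] → 0x21007  P=1,RW=1,US=1,PS=0
  → PA=0x21CF6  (2 entries read)
#1 VA=0x3C0072B (w,user):
  L0 @0x1B[30] → 0x3A000  P=0,RW=0,US=0,PS=0
  ✗ PAGE_NOT_PRESENT  [1 reads]
#2 VA=0xC07EB2 (r,user):
  L0 @0x1B[6] → 0x23007  P=1,RW=1,US=1,PS=0
  L1 @0x23[7] → 0x25003  P=1,RW=1,US=0,PS=0
  ✗ PROTECTION_VIOLATION  [2 reads]
#3 VA=0x2400C3C (r,kernel):
  L0 @0x1B[18] → 0x30006  P=0,RW=1,US=1,PS=0
  ✗ PAGE_NOT_PRESENT  [1 reads]

Access #2 PA: FAULT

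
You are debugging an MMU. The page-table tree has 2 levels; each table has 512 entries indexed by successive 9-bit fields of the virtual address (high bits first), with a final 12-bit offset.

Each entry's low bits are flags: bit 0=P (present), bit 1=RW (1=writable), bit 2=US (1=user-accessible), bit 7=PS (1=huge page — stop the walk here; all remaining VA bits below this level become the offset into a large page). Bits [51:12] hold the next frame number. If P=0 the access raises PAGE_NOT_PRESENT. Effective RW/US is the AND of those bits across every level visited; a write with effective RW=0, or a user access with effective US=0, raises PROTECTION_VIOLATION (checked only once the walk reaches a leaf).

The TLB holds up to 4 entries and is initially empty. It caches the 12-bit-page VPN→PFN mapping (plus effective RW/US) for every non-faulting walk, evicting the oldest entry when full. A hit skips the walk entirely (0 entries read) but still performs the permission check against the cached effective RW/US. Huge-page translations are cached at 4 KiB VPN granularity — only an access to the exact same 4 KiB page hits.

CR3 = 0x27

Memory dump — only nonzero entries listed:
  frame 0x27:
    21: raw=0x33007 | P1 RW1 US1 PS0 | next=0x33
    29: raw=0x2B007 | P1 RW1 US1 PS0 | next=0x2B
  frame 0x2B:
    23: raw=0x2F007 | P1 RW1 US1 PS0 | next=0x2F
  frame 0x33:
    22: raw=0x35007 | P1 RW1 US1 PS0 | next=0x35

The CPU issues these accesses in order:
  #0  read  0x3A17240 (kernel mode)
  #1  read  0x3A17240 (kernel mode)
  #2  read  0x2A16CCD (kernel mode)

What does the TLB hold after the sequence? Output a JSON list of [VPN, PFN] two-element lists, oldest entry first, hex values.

Per-access translation:
#0 VA=0x3A17240 (r,kernel):
  [0] read 0x27 idx=29: raw=0x2B007 flags P=1 W=1 U=1 S=0
  [1] read 0x2B idx=23: raw=0x2F007 flags P=1 W=1 U=1 S=0
  ⇒ phys 0x2F240  [2 reads]
#1 VA=0x3A17240 (r,kernel):
  TLB hit vpn=0x3A17 → PA=0x2F240
#2 VA=0x2A16CCD (r,kernel):
  [0] read 0x27 idx=21: raw=0x33007 flags P=1 W=1 U=1 S=0
  [1] read 0x33 idx=22: raw=0x35007 flags P=1 W=1 U=1 S=0
  ⇒ phys 0x35CCD  [2 reads]

TLB: [["0x3A17", "0x2F"], ["0x2A16", "0x35"]]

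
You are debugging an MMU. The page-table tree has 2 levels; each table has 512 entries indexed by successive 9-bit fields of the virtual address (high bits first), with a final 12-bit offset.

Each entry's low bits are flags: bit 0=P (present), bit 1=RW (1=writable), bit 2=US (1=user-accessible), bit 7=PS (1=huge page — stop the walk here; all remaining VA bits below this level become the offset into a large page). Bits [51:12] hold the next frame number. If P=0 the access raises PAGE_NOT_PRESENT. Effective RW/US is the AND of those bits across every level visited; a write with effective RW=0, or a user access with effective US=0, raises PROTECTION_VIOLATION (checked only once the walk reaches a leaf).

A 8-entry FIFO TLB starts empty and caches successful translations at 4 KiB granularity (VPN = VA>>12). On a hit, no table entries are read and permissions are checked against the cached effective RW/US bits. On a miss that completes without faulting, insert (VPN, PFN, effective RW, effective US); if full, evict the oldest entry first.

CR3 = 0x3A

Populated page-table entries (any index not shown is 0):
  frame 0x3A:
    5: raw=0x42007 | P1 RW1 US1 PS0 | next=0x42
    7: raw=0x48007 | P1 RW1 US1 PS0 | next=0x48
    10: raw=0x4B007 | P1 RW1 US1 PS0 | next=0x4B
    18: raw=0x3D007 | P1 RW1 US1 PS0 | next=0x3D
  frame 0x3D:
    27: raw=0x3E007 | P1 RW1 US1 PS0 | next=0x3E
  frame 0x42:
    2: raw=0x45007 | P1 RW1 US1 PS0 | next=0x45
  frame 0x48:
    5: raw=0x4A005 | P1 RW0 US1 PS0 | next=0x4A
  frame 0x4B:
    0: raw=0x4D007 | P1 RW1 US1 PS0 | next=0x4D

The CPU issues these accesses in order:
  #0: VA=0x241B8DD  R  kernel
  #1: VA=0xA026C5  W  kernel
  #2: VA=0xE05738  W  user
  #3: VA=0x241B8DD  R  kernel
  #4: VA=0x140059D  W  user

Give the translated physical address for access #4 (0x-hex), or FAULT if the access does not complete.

Walk each access:
#0 VA=0x241B8DD (r,kernel):
  [0] read 0x3A idx=18: raw=0x3D007 flags P=1 W=1 U=1 S=0
  [1] read 0x3D idx=27: raw=0x3E007 flags P=1 W=1 U=1 S=0
  ✓ 0x3E8DD  — 2 lookups
#1 VA=0xA026C5 (w,kernel):
  [0] read 0x3A idx=5: raw=0x42007 flags P=1 W=1 U=1 S=0
  [1] read 0x42 idx=2: raw=0x45007 flags P=1 W=1 U=1 S=0
  ✓ 0x456C5  — 2 lookups
#2 VA=0xE05738 (w,user):
  [0] read 0x3A idx=7: raw=0x48007 flags P=1 W=1 U=1 S=0
  [1] read 0x48 idx=5: raw=0x4A005 flags P=1 W=0 U=1 S=0
  ⇒ fault: PROTECTION_VIOLATION  — 2 lookups
#3 VA=0x241B8DD (r,kernel):
  TLB hit vpn=0x241B → PA=0x3E8DD
#4 VA=0x140059D (w,user):
  [0] read 0x3A idx=10: raw=0x4B007 flags P=1 W=1 U=1 S=0
  [1] read 0x4B idx=0: raw=0x4D007 flags P=1 W=1 U=1 S=0
  ✓ 0x4D59D  — 2 lookups

Access #4 PA: 0x4D59D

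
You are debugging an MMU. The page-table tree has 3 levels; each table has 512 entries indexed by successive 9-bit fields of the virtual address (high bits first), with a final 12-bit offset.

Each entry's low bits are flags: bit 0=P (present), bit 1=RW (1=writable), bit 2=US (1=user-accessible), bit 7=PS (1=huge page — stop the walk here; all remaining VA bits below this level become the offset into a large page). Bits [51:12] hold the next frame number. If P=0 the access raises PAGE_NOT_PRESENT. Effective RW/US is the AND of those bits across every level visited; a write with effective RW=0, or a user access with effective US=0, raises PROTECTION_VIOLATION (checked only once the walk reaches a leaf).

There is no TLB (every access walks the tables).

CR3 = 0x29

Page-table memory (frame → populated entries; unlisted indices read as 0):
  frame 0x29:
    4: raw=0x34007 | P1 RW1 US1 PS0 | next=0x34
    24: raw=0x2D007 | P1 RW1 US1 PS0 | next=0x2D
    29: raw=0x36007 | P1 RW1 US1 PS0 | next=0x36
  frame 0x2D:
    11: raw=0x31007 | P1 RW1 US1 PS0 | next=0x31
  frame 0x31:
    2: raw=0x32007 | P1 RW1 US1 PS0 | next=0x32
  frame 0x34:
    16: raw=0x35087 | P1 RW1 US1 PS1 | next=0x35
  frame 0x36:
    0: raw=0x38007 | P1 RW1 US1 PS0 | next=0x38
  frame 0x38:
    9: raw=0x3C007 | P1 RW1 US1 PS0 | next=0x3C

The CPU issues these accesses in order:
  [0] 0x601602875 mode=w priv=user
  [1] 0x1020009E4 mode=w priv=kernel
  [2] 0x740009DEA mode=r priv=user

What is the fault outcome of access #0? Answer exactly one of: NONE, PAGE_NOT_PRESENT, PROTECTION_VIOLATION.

Walk each access:
#0 VA=0x601602875 (w,user):
  [0] read 0x29 idx=24: raw=0x2D007 flags P=1 W=1 U=1 S=0
  [1] read 0x2D idx=11: raw=0x31007 flags P=1 W=1 U=1 S=0
  [2] read 0x31 idx=2: raw=0x32007 flags P=1 W=1 U=1 S=0
  ✓ 0x32875  — 3 lookups
#1 VA=0x1020009E4 (w,kernel):
  [0] read 0x29 idx=4: raw=0x34007 flags P=1 W=1 U=1 S=0
  [1] read 0x34 idx=16: raw=0x35087 flags P=1 W=1 U=1 S=1
  ✓ 0x359E4 (huge @L1)  — 2 lookups
#2 VA=0x740009DEA (r,user):
  [0] read 0x29 idx=29: raw=0x36007 flags P=1 W=1 U=1 S=0
  [1] read 0x36 idx=0: raw=0x38007 flags P=1 W=1 U=1 S=0
  [2] read 0x38 idx=9: raw=0x3C007 flags P=1 W=1 U=1 S=0
  ✓ 0x3CDEA  — 3 lookups

Access #0 fault: NONE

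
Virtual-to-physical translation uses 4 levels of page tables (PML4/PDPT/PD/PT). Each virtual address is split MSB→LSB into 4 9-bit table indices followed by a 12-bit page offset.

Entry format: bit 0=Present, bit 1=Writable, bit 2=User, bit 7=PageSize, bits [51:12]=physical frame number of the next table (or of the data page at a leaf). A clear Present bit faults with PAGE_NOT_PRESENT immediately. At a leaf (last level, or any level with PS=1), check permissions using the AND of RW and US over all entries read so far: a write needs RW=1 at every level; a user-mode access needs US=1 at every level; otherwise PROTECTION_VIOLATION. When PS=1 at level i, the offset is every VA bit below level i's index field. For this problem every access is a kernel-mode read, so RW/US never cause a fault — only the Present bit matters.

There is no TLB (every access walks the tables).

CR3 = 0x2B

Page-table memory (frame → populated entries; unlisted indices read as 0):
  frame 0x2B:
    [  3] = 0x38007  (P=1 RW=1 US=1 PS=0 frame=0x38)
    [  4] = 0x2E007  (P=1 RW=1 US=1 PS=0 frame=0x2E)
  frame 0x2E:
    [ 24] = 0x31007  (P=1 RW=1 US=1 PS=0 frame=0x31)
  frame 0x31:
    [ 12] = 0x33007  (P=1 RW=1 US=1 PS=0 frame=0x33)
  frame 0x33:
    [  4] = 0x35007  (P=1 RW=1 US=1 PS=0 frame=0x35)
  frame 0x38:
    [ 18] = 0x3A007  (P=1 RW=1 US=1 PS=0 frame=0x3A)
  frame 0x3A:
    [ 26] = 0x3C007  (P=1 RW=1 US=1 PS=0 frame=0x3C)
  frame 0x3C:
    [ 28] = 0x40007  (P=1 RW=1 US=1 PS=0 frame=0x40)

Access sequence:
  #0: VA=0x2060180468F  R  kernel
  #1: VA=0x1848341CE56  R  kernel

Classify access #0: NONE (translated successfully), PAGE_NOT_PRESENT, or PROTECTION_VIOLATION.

Walk each access:
#0 VA=0x2060180468F (r,kernel):
  L0 @0x2B[4] → 0x2E007  P=1,RW=1,US=1,PS=0
  L1 @0x2E[24] → 0x31007  P=1,RW=1,US=1,PS=0
  L2 @0x31[12] → 0x33007  P=1,RW=1,US=1,PS=0
  L3 @0x33[4] → 0x35007  P=1,RW=1,US=1,PS=0
  → PA=0x3568F  (4 entries read)
#1 VA=0x1848341CE56 (r,kernel):
  L0 @0x2B[3] → 0x38007  P=1,RW=1,US=1,PS=0
  L1 @0x38[18] → 0x3A007  P=1,RW=1,US=1,PS=0
  L2 @0x3A[26] → 0x3C007  P=1,RW=1,US=1,PS=0
  L3 @0x3C[28] → 0x40007  P=1,RW=1,US=1,PS=0
  → PA=0x40E56  (4 entries read)

Access #0 fault: NONE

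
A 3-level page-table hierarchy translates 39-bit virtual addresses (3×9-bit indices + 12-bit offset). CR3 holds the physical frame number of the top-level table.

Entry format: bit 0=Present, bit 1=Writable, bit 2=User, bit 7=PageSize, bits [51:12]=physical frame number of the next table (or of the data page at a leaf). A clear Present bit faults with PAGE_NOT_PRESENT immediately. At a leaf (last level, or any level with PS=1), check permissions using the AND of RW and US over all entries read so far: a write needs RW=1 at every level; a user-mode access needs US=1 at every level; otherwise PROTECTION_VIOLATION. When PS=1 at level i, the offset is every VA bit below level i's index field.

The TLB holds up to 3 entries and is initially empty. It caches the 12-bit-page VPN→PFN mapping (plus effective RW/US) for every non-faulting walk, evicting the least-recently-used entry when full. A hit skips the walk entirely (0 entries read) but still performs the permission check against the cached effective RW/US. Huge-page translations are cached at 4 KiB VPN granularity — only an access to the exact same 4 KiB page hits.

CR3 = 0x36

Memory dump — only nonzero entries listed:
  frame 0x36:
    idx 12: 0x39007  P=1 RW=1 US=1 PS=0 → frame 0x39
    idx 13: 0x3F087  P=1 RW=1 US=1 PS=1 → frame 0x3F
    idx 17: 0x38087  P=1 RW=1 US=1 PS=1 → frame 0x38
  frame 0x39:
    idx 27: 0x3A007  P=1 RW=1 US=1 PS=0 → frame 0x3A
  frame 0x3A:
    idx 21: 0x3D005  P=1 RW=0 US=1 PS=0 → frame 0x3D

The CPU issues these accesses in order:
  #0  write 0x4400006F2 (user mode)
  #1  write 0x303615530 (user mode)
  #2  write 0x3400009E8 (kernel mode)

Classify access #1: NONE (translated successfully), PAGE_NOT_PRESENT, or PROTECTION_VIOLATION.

Trace:
#0 VA=0x4400006F2 (w,user):
  lvl0: tbl 0x36, slot 17 ⇒ 0x38087 (P1/RW1/US1/PS1)
  ⇒ phys 0x386F2 (huge @L0)  [1 reads]
#1 VA=0x303615530 (w,user):
  lvl0: tbl 0x36, slot 12 ⇒ 0x39007 (P1/RW1/US1/PS0)
  lvl1: tbl 0x39, slot 27 ⇒ 0x3A007 (P1/RW1/US1/PS0)
  lvl2: tbl 0x3A, slot 21 ⇒ 0x3D005 (P1/RW0/US1/PS0)
  ✗ PROTECTION_VIOLATION  [3 reads]
#2 VA=0x3400009E8 (w,kernel):
  lvl0: tbl 0x36, slot 13 ⇒ 0x3F087 (P1/RW1/US1/PS1)
  ⇒ phys 0x3F9E8 (huge @L0)  [1 reads]

Access #1 fault: PROTECTION_VIOLATION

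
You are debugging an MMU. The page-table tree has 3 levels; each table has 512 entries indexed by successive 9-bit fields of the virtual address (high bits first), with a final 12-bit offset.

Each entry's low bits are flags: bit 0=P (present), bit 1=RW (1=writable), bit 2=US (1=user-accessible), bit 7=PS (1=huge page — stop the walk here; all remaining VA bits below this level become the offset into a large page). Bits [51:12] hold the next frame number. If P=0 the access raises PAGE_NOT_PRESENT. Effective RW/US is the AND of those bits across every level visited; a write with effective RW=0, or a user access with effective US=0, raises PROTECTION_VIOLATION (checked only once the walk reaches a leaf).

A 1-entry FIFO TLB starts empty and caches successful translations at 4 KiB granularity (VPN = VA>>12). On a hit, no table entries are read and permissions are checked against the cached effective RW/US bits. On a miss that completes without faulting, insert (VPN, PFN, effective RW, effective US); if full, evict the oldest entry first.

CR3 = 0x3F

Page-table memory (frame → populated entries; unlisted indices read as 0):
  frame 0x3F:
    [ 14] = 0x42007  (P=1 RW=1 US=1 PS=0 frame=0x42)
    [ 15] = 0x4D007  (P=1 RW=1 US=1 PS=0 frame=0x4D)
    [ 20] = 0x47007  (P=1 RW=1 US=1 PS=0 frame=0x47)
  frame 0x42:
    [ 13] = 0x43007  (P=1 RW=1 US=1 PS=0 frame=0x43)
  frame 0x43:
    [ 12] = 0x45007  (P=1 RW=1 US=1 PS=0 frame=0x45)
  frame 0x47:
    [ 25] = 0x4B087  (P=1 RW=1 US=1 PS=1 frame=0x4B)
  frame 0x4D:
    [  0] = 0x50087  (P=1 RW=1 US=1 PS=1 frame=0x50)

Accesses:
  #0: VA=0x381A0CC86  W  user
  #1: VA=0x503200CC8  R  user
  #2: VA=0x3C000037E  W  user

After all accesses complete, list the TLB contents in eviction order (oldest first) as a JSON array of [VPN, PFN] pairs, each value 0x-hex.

Per-access translation:
#0 VA=0x381A0CC86 (w,user):
  L0: frame=0x3F idx=14 entry=0x42007 [P=1 RW=1 US=1 PS=0]
  L1: frame=0x42 idx=13 entry=0x43007 [P=1 RW=1 US=1 PS=0]
  L2: frame=0x43 idx=12 entry=0x45007 [P=1 RW=1 US=1 PS=0]
  → PA=0x45C86  (3 entries read)
#1 VA=0x503200CC8 (r,user):
  L0: frame=0x3F idx=20 entry=0x47007 [P=1 RW=1 US=1 PS=0]
  L1: frame=0x47 idx=25 entry=0x4B087 [P=1 RW=1 US=1 PS=1]
  → PA=0x4BCC8 (huge @L1)  (2 entries read)
#2 VA=0x3C000037E (w,user):
  L0: frame=0x3F idx=15 entry=0x4D007 [P=1 RW=1 US=1 PS=0]
  L1: frame=0x4D idx=0 entry=0x50087 [P=1 RW=1 US=1 PS=1]
  → PA=0x5037E (huge @L1)  (2 entries read)

TLB: [["0x3C0000", "0x50"]]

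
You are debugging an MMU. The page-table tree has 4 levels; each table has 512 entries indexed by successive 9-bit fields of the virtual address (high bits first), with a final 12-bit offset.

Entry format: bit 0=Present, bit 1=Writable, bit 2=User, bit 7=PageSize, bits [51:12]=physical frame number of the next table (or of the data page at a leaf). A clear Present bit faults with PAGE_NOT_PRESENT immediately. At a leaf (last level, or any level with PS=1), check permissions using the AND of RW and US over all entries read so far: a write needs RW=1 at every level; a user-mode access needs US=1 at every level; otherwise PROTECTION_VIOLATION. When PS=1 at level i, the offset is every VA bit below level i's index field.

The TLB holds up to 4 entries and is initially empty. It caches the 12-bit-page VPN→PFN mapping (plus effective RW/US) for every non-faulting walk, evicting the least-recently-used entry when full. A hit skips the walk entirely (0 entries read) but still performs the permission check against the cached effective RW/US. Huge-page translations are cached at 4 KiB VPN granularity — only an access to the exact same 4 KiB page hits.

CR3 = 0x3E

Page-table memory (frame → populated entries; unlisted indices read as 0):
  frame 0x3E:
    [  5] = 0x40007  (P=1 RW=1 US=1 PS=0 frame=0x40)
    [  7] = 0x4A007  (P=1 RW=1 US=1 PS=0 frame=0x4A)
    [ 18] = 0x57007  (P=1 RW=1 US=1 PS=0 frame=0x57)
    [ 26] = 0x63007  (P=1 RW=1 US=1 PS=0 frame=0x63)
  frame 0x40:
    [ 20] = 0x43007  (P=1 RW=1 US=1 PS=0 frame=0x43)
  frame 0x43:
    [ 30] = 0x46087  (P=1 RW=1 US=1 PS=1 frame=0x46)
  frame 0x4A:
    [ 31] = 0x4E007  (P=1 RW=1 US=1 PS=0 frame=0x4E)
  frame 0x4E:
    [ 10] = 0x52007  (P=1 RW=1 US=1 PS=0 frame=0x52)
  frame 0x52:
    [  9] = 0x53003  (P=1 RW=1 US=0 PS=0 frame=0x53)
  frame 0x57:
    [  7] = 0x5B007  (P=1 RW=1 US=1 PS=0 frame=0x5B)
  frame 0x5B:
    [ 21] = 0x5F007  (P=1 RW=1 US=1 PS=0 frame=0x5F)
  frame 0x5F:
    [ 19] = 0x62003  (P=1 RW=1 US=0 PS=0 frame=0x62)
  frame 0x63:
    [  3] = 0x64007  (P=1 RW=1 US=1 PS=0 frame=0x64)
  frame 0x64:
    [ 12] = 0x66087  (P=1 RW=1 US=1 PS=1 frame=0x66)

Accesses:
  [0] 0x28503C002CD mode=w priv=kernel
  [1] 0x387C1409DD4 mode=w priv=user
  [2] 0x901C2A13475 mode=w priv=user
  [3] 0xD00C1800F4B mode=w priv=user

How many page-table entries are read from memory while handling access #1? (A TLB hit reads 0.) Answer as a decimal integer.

Per-access translation:
#0 VA=0x28503C002CD (w,kernel):
  L0: frame=0x3E idx=5 entry=0x40007 [P=1 RW=1 US=1 PS=0]
  L1: frame=0x40 idx=20 entry=0x43007 [P=1 RW=1 US=1 PS=0]
  L2: frame=0x43 idx=30 entry=0x46087 [P=1 RW=1 US=1 PS=1]
  ⇒ phys 0x462CD (huge @L2)  [3 reads]
#1 VA=0x387C1409DD4 (w,user):
  L0: frame=0x3E idx=7 entry=0x4A007 [P=1 RW=1 US=1 PS=0]
  L1: frame=0x4A idx=31 entry=0x4E007 [P=1 RW=1 US=1 PS=0]
  L2: frame=0x4E idx=10 entry=0x52007 [P=1 RW=1 US=1 PS=0]
  L3: frame=0x52 idx=9 entry=0x53003 [P=1 RW=1 US=0 PS=0]
  ✗ PROTECTION_VIOLATION  [4 reads]
#2 VA=0x901C2A13475 (w,user):
  L0: frame=0x3E idx=18 entry=0x57007 [P=1 RW=1 US=1 PS=0]
  L1: frame=0x57 idx=7 entry=0x5B007 [P=1 RW=1 US=1 PS=0]
  L2: frame=0x5B idx=21 entry=0x5F007 [P=1 RW=1 US=1 PS=0]
  L3: frame=0x5F idx=19 entry=0x62003 [P=1 RW=1 US=0 PS=0]
  ✗ PROTECTION_VIOLATION  [4 reads]
#3 VA=0xD00C1800F4B (w,user):
  L0: frame=0x3E idx=26 entry=0x63007 [P=1 RW=1 US=1 PS=0]
  L1: frame=0x63 idx=3 entry=0x64007 [P=1 RW=1 US=1 PS=0]
  L2: frame=0x64 idx=12 entry=0x66087 [P=1 RW=1 US=1 PS=1]
  ⇒ phys 0x66F4B (huge @L2)  [3 reads]

Entries read for #1: 4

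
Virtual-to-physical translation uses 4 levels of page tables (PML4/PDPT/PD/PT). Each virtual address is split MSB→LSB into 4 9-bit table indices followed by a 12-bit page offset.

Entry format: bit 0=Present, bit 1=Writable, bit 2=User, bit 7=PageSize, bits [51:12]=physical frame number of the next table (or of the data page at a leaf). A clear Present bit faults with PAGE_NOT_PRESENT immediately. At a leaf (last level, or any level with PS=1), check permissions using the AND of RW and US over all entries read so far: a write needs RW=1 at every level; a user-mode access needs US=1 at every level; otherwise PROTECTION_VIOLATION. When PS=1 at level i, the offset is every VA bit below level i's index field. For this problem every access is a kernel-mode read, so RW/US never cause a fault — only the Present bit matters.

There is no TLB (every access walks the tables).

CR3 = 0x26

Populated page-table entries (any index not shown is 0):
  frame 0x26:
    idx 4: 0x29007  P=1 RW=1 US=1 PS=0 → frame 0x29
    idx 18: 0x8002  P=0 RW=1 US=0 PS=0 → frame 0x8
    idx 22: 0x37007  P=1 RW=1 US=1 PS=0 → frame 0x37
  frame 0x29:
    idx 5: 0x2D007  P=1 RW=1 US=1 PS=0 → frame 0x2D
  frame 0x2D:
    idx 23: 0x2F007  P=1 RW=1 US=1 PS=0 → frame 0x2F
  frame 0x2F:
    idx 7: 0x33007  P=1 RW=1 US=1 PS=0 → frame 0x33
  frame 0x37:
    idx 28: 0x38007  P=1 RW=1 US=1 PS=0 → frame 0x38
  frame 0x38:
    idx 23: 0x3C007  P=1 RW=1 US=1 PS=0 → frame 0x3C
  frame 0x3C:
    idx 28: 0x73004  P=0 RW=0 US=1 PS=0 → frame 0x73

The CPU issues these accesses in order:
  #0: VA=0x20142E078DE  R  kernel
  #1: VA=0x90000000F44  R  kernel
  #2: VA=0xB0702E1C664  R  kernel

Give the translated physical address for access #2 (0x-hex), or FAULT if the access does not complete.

Trace:
#0 VA=0x20142E078DE (r,kernel):
  L0 @0x26[4] → 0x29007  P=1,RW=1,US=1,PS=0
  L1 @0x29[5] → 0x2D007  P=1,RW=1,US=1,PS=0
  L2 @0x2D[23] → 0x2F007  P=1,RW=1,US=1,PS=0
  L3 @0x2F[7] → 0x33007  P=1,RW=1,US=1,PS=0
  ✓ 0x338DE  — 4 lookups
#1 VA=0x90000000F44 (r,kernel):
  L0 @0x26[18] → 0x8002  P=0,RW=1,US=0,PS=0
  → PAGE_NOT_PRESENT  (1 entries read)
#2 VA=0xB0702E1C664 (r,kernel):
  L0 @0x26[22] → 0x37007  P=1,RW=1,US=1,PS=0
  L1 @0x37[28] → 0x38007  P=1,RW=1,US=1,PS=0
  L2 @0x38[23] → 0x3C007  P=1,RW=1,US=1,PS=0
  L3 @0x3C[28] → 0x73004  P=0,RW=0,US=1,PS=0
  → PAGE_NOT_PRESENT  (4 entries read)

Access #2 PA: FAULT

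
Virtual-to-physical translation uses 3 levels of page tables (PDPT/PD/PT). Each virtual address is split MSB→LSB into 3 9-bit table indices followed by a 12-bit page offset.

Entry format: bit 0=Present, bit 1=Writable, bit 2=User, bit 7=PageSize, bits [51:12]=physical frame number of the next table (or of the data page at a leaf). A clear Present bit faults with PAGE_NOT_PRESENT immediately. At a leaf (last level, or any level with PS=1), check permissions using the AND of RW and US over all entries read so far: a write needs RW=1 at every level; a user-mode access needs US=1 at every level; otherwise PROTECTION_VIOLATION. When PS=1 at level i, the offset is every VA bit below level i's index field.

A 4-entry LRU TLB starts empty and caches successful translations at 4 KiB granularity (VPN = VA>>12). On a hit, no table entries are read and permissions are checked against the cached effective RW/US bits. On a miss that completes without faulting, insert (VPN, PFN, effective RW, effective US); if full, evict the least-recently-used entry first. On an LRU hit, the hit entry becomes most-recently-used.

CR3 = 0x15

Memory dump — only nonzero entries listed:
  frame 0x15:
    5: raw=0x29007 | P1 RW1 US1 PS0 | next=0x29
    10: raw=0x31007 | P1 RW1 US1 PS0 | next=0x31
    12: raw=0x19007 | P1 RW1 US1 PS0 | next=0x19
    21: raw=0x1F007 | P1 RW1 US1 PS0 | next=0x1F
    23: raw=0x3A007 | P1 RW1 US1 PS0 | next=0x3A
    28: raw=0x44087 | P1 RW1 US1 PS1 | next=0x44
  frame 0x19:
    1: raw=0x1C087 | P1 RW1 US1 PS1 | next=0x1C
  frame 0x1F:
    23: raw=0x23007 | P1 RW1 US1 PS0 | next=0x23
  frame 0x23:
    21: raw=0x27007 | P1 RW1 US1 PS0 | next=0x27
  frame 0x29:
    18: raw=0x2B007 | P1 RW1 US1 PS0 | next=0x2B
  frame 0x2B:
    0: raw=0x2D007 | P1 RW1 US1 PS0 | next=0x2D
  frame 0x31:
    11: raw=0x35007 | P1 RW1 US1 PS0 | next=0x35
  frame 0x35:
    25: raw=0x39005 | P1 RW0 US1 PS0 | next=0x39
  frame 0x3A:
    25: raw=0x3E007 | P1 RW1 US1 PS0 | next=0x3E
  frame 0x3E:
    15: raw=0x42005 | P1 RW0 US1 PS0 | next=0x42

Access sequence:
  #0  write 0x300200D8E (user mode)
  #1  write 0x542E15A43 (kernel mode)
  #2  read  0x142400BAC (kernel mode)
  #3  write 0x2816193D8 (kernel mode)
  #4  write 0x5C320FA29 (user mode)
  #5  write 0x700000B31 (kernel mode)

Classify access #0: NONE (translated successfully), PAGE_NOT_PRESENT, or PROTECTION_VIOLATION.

Walk each access:
#0 VA=0x300200D8E (w,user):
  L0 @0x15[12] → 0x19007  P=1,RW=1,US=1,PS=0
  L1 @0x19[1] → 0x1C087  P=1,RW=1,US=1,PS=1
  ⇒ phys 0x1CD8E (huge @L1)  [2 reads]
#1 VA=0x542E15A43 (w,kernel):
  L0 @0x15[21] → 0x1F007  P=1,RW=1,US=1,PS=0
  L1 @0x1F[23] → 0x23007  P=1,RW=1,US=1,PS=0
  L2 @0x23[21] → 0x27007  P=1,RW=1,US=1,PS=0
  ⇒ phys 0x27A43  [3 reads]
#2 VA=0x142400BAC (r,kernel):
  L0 @0x15[5] → 0x29007  P=1,RW=1,US=1,PS=0
  L1 @0x29[18] → 0x2B007  P=1,RW=1,US=1,PS=0
  L2 @0x2B[0] → 0x2D007  P=1,RW=1,US=1,PS=0
  ⇒ phys 0x2DBAC  [3 reads]
#3 VA=0x2816193D8 (w,kernel):
  L0 @0x15[10] → 0x31007  P=1,RW=1,US=1,PS=0
  L1 @0x31[11] → 0x35007  P=1,RW=1,US=1,PS=0
  L2 @0x35[25] → 0x39005  P=1,RW=0,US=1,PS=0
  ⇒ fault: PROTECTION_VIOLATION  — 3 lookups
#4 VA=0x5C320FA29 (w,user):
  L0 @0x15[23] → 0x3A007  P=1,RW=1,US=1,PS=0
  L1 @0x3A[25] → 0x3E007  P=1,RW=1,US=1,PS=0
  L2 @0x3E[15] → 0x42005  P=1,RW=0,US=1,PS=0
  ⇒ fault: PROTECTION_VIOLATION  — 3 lookups
#5 VA=0x700000B31 (w,kernel):
  L0 @0x15[28] → 0x44087  P=1,RW=1,US=1,PS=1
  ⇒ phys 0x44B31 (huge @L0)  [1 reads]

Access #0 fault: NONE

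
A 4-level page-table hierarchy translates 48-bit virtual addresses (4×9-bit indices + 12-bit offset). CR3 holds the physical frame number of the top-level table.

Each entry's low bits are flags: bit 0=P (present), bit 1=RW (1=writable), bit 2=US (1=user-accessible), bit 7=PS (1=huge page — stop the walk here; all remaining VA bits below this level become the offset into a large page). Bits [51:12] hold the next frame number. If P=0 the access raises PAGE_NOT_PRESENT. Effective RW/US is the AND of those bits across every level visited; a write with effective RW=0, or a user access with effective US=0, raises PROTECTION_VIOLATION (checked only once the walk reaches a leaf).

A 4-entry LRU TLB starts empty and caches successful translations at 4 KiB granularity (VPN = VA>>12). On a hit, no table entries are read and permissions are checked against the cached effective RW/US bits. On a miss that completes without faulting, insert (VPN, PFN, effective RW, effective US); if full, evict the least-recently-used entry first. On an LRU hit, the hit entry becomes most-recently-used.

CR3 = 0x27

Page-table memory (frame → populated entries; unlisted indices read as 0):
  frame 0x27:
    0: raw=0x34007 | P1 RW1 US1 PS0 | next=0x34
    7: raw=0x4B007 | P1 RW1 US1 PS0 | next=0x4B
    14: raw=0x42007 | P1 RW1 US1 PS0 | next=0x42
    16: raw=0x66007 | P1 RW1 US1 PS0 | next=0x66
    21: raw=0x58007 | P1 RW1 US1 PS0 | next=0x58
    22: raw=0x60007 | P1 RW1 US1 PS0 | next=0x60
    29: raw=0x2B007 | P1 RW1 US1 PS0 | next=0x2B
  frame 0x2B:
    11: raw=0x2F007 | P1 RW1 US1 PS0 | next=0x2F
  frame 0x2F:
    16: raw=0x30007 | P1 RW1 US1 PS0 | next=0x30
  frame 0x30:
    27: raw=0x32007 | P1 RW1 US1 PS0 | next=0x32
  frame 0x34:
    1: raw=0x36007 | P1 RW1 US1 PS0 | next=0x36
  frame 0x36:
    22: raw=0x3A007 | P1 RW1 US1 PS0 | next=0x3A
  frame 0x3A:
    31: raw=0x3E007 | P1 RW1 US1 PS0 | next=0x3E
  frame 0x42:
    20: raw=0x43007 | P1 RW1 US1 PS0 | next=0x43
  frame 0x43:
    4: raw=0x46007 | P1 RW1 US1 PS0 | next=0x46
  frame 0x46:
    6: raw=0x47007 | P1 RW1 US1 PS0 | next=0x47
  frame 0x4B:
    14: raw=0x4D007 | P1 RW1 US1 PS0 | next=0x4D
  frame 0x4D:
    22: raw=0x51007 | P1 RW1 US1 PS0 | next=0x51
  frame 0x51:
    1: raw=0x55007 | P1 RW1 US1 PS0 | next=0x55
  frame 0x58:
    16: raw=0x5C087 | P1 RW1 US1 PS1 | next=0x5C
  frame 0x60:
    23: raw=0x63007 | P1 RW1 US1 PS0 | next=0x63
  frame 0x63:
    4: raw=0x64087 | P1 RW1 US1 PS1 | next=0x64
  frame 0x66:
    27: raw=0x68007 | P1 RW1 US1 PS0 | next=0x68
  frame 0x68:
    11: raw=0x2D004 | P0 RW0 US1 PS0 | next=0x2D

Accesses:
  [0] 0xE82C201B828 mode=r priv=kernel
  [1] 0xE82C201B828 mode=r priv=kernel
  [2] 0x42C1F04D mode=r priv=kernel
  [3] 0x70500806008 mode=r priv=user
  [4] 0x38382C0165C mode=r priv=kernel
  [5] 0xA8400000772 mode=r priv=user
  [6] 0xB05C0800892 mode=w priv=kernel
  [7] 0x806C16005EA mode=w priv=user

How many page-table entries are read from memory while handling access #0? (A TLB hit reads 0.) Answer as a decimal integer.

Per-access translation:
#0 VA=0xE82C201B828 (r,kernel):
  L0 @0x27[29] → 0x2B007  P=1,RW=1,US=1,PS=0
  L1 @0x2B[11] → 0x2F007  P=1,RW=1,US=1,PS=0
  L2 @0x2F[16] → 0x30007  P=1,RW=1,US=1,PS=0
  L3 @0x30[27] → 0x32007  P=1,RW=1,US=1,PS=0
  → PA=0x32828  (4 entries read)
#1 VA=0xE82C201B828 (r,kernel):
  TLB hit vpn=0xE82C201B → PA=0x32828
#2 VA=0x42C1F04D (r,kernel):
  L0 @0x27[0] → 0x34007  P=1,RW=1,US=1,PS=0
  L1 @0x34[1] → 0x36007  P=1,RW=1,US=1,PS=0
  L2 @0x36[22] → 0x3A007  P=1,RW=1,US=1,PS=0
  L3 @0x3A[31] → 0x3E007  P=1,RW=1,US=1,PS=0
  → PA=0x3E04D  (4 entries read)
#3 VA=0x70500806008 (r,user):
  L0 @0x27[14] → 0x42007  P=1,RW=1,US=1,PS=0
  L1 @0x42[20] → 0x43007  P=1,RW=1,US=1,PS=0
  L2 @0x43[4] → 0x46007  P=1,RW=1,US=1,PS=0
  L3 @0x46[6] → 0x47007  P=1,RW=1,US=1,PS=0
  → PA=0x47008  (4 entries read)
#4 VA=0x38382C0165C (r,kernel):
  L0 @0x27[7] → 0x4B007  P=1,RW=1,US=1,PS=0
  L1 @0x4B[14] → 0x4D007  P=1,RW=1,US=1,PS=0
  L2 @0x4D[22] → 0x51007  P=1,RW=1,US=1,PS=0
  L3 @0x51[1] → 0x55007  P=1,RW=1,US=1,PS=0
  → PA=0x5565C  (4 entries read)
#5 VA=0xA8400000772 (r,user):
  L0 @0x27[21] → 0x58007  P=1,RW=1,US=1,PS=0
  L1 @0x58[16] → 0x5C087  P=1,RW=1,US=1,PS=1
  → PA=0x5C772 (huge @L1)  (2 entries read)
#6 VA=0xB05C0800892 (w,kernel):
  L0 @0x27[22] → 0x60007  P=1,RW=1,US=1,PS=0
  L1 @0x60[23] → 0x63007  P=1,RW=1,US=1,PS=0
  L2 @0x63[4] → 0x64087  P=1,RW=1,US=1,PS=1
  → PA=0x64892 (huge @L2)  (3 entries read)
#7 VA=0x806C16005EA (w,user):
  L0 @0x27[16] → 0x66007  P=1,RW=1,US=1,PS=0
  L1 @0x66[27] → 0x68007  P=1,RW=1,US=1,PS=0
  L2 @0x68[11] → 0x2D004  P=0,RW=0,US=1,PS=0
  ✗ PAGE_NOT_PRESENT  [3 reads]

Entries read for #0: 4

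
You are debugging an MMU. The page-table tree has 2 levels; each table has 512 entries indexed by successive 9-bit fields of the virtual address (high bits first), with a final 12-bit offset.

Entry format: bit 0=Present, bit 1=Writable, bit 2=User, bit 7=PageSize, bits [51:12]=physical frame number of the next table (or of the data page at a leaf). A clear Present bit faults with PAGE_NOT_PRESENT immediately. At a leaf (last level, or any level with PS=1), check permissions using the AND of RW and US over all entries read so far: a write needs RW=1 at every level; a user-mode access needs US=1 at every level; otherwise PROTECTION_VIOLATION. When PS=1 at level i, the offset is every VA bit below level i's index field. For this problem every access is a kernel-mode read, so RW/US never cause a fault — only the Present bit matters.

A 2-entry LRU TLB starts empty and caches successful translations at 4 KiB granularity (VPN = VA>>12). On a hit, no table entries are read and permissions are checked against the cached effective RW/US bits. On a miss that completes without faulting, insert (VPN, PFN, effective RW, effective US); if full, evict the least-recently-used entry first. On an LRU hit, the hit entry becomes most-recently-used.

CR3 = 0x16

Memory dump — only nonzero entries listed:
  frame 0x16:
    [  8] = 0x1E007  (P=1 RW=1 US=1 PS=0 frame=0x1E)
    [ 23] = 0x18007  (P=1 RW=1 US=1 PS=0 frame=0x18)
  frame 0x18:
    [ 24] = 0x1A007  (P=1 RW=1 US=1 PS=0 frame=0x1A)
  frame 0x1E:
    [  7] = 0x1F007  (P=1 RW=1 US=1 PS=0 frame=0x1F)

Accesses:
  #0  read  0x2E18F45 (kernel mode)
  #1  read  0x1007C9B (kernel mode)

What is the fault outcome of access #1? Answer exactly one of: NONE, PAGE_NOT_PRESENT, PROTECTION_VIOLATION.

Trace:
#0 VA=0x2E18F45 (r,kernel):
  [0] read 0x16 idx=23: raw=0x18007 flags P=1 W=1 U=1 S=0
  [1] read 0x18 idx=24: raw=0x1A007 flags P=1 W=1 U=1 S=0
  → PA=0x1AF45  (2 entries read)
#1 VA=0x1007C9B (r,kernel):
  [0] read 0x16 idx=8: raw=0x1E007 flags P=1 W=1 U=1 S=0
  [1] read 0x1E idx=7: raw=0x1F007 flags P=1 W=1 U=1 S=0
  → PA=0x1FC9B  (2 entries read)

Access #1 fault: NONE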